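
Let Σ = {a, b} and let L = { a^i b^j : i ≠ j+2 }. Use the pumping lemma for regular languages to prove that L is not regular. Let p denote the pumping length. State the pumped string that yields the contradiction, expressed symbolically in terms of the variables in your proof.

a^{p+p!} b^{p+p!-2}

Assume L is regular; let p be its pumping constant.
Choose w = a^p b^{p+p!-2}. Since p ≠ (p+p!-2)+2 = p+p!, w ∈ L; and |w| ≥ p.
Write w = xyz as guaranteed by the lemma, with |xy| ≤ p and |y| > 0.
Because |xy| ≤ p and w begins with p copies of a, we have y = a^k with 1 ≤ k ≤ p.
Since 1 ≤ k ≤ p, k divides p!; set t = 1 + p!/k. Then xy^t z has p + (p!/k)·k = p + p! copies of a. Now the a-count is p+p! and (b-count)+2 = (p+p!-2)+2 = p+p!, so i ≠ j+2 fails. So xy^t z = a^{p+p!} b^{p+p!-2} ∉ L.
This contradicts the pumping lemma, so L is not regular.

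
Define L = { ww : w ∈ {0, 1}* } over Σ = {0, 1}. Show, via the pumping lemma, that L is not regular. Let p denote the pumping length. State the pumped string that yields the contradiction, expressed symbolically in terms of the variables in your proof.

0^{p+k} 1^p 0^p 1^p

Suppose for contradiction that L is regular, and let p be the pumping length.
Take w = 0^p 1^p 0^p 1^p = uu where u = 0^p1^p; then w ∈ L and |w| = 4p ≥ p.
The pumping lemma gives a decomposition w = xyz where |xy| ≤ p and y is nonempty.
Because |xy| ≤ p and w begins with p copies of 0, we have y = 0^k with 1 ≤ k ≤ p.
Pump with i = 2: xy^2z = 0^{p+k} 1^p 0^p 1^p, of length 4p+k. Suppose this equals vv. The string starts with 0 and ends with 1, so v does too; thus the boundary between the two copies of v is a 1→0 transition. There is exactly one such transition, at position 2p+k, so |v| = 2p+k and |vv| = 4p+2k ≠ 4p+k since k ≥ 1. So xy^2z ∉ L.
Contradiction. Therefore L is not regular.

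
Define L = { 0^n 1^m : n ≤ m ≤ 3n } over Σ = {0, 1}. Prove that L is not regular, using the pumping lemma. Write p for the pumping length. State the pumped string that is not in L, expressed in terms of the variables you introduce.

0^{p+k} 1^p

Toward a contradiction, assume L is regular with pumping length p.
Take w = 0^p 1^p ∈ L (since p ≤ p ≤ 3p), with |w| = 2p ≥ p.
Write w = xyz as guaranteed by the lemma, with |xy| ≤ p and |y| ≥ 1.
Since the first p symbols of w are all 0's and |xy| ≤ p, y lies entirely in the leading 0-block: y = 0^k for some k with 1 ≤ k ≤ p.
Pump with i = 2: xy^2z = 0^{p+k} 1^p. Now n = p+k > p = m, so the condition n ≤ m fails. Thus xy^2z ∉ L.
This is a contradiction; hence L is not regular.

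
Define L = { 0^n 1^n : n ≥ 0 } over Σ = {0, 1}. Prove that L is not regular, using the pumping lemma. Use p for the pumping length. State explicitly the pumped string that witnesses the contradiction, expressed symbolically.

Toward a contradiction, assume L is regular with pumping length p.
Choose w = 0^p 1^p, which is in L with |w| = 2p ≥ p.
Write w = xyz as guaranteed by the lemma, with |xy| ≤ p and |y| > 0.
Since the first p symbols of w are all 0's and |xy| ≤ p, y lies entirely in the leading 0-block: y = 0^k for some k with 1 ≤ k ≤ p.
Pump with i = 2: xy^2z = 0^{p+k} 1^p. For this to lie in L we would need p = p+k, which forces k = 0. But k ≥ 1, so xy^2z ∉ L.
This is a contradiction; hence L is not regular.

0^{p+k} 1^p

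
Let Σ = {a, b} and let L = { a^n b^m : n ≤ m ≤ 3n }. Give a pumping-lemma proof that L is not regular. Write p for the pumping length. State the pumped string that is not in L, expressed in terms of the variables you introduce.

Suppose for contradiction that L is regular, and let p be the pumping length.
Take w = a^p b^p ∈ L (since p ≤ p ≤ 3p), with |w| = 2p ≥ p.
Write w = xyz as guaranteed by the lemma, with |xy| ≤ p and y is nonempty.
The first p characters of w are a's, so xy (and hence y) consists only of a's. Write y = a^k, 1 ≤ k ≤ p.
Pump with i = 2: xy^2z = a^{p+k} b^p. Now n = p+k > p = m, so the condition n ≤ m fails. Thus xy^2z ∉ L.
This is a contradiction; hence L is not regular.

a^{p+k} b^p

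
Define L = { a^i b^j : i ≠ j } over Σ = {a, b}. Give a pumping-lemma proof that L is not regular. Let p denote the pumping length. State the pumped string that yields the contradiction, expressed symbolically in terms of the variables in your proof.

Suppose for contradiction that L is regular, and let p be the pumping length.
Choose w = a^p b^{p+p!}. Since p ≠ p+p!, w ∈ L; and |w| ≥ p.
The pumping lemma gives a decomposition w = xyz where |xy| ≤ p and |y| > 0.
Since the first p symbols of w are all a's and |xy| ≤ p, y lies entirely in the leading a-block: y = a^k for some k with 1 ≤ k ≤ p.
Since 1 ≤ k ≤ p, k divides p!; set t = 1 + p!/k. Then xy^t z has p + (p!/k)·k = p + p! copies of a. Now the a-count equals the b-count, so i ≠ j fails. So xy^t z = a^{p+p!} b^{p+p!} ∉ L.
This contradicts the pumping lemma, so L is not regular.

a^{p+p!} b^{p+p!}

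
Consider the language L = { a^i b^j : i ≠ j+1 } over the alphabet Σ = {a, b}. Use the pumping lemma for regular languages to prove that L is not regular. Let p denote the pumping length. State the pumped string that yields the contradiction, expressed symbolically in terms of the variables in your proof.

a^{p+p!} b^{p+p!-1}

Suppose for contradiction that L is regular, and let p be the pumping length.
Choose w = a^p b^{p+p!-1}. Since p ≠ (p+p!-1)+1 = p+p!, w ∈ L; and |w| ≥ p.
The pumping lemma gives a decomposition w = xyz where |xy| ≤ p and |y| > 0.
Because |xy| ≤ p and w begins with p copies of a, we have y = a^k with 1 ≤ k ≤ p.
Since 1 ≤ k ≤ p, k divides p!; set t = 1 + p!/k. Then xy^t z has p + (p!/k)·k = p + p! copies of a. Now the a-count is p+p! and (b-count)+1 = (p+p!-1)+1 = p+p!, so i ≠ j+1 fails. So xy^t z = a^{p+p!} b^{p+p!-1} ∉ L.
This is a contradiction; hence L is not regular.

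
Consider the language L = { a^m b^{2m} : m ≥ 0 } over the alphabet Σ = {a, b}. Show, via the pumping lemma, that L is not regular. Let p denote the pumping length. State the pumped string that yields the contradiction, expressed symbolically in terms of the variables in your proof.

Assume L is regular; let p be its pumping constant.
Choose w = a^p b^{2p}, which is in L with |w| = 3p ≥ p.
Write w = xyz as guaranteed by the lemma, with |xy| ≤ p and |y| ≥ 1.
Because |xy| ≤ p and w begins with p copies of a, we have y = a^k with 1 ≤ k ≤ p.
Pump with i = 2: xy^2z = a^{p+k} b^{2p}. For this to lie in L we would need 2p = 2(p+k), which forces k = 0. But k ≥ 1, so xy^2z ∉ L.
This is a contradiction; hence L is not regular.

a^{p+k} b^{2p}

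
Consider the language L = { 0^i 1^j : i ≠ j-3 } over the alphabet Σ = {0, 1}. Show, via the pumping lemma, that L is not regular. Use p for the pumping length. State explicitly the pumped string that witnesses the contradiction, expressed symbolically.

0^{p+p!} 1^{p+p!+3}

Toward a contradiction, assume L is regular with pumping length p.
Choose w = 0^p 1^{p+p!+3}. Since p ≠ (p+p!+3)-3 = p+p!, w ∈ L; and |w| ≥ p.
The pumping lemma gives a decomposition w = xyz where |xy| ≤ p and y is nonempty.
Because |xy| ≤ p and w begins with p copies of 0, we have y = 0^k with 1 ≤ k ≤ p.
Since 1 ≤ k ≤ p, k divides p!; set t = 1 + p!/k. Then xy^t z has p + (p!/k)·k = p + p! copies of 0. Now the 0-count is p+p! and (1-count)-3 = (p+p!+3)-3 = p+p!, so i ≠ j-3 fails. So xy^t z = 0^{p+p!} 1^{p+p!+3} ∉ L.
Contradiction. Therefore L is not regular.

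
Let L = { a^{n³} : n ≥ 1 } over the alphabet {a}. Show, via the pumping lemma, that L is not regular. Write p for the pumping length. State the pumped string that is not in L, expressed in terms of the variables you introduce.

a^{p³+k}

Assume L is regular; let p be its pumping constant.
Take w = a^{p³} ∈ L with |w| = p³ ≥ p.
Write w = xyz as guaranteed by the lemma, with |xy| ≤ p and y is nonempty.
Then y = a^k for some k with 1 ≤ k ≤ p.
Pump with i = 2: xy^2z = a^{p³+k}. Since 1 ≤ k ≤ p, p³ < p³+k ≤ p³+p < p³+3p²+3p+1 = (p+1)³, so p³+k is not a perfect cube. So xy^2z ∉ L.
This is a contradiction; hence L is not regular.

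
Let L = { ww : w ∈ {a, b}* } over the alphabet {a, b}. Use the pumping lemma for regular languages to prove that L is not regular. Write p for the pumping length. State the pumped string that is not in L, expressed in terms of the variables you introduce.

Toward a contradiction, assume L is regular with pumping length p.
Take w = a^p b^p a^p b^p = uu where u = a^pb^p; then w ∈ L and |w| = 4p ≥ p.
The pumping lemma gives a decomposition w = xyz where |xy| ≤ p and |y| > 0.
Since the first p symbols of w are all a's and |xy| ≤ p, y lies entirely in the leading a-block: y = a^k for some k with 1 ≤ k ≤ p.
Pump with i = 2: xy^2z = a^{p+k} b^p a^p b^p, of length 4p+k. Suppose this equals vv. The string starts with a and ends with b, so v does too; thus the boundary between the two copies of v is a b→a transition. There is exactly one such transition, at position 2p+k, so |v| = 2p+k and |vv| = 4p+2k ≠ 4p+k since k ≥ 1. So xy^2z ∉ L.
Contradiction. Therefore L is not regular.

a^{p+k} b^p a^p b^p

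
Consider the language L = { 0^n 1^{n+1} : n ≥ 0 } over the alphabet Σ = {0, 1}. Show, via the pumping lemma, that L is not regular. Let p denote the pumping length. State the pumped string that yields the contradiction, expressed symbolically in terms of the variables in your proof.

0^{p+k} 1^{p+1}

Assume L is regular; let p be its pumping constant.
Take w = 0^p 1^{p+1}. Then w ∈ L and |w| = 2p+1 ≥ p.
The pumping lemma gives a decomposition w = xyz where |xy| ≤ p and |y| ≥ 1.
Since the first p symbols of w are all 0's and |xy| ≤ p, y lies entirely in the leading 0-block: y = 0^k for some k with 1 ≤ k ≤ p.
Pump with i = 2: xy^2z = 0^{p+k} 1^{p+1}. For this to lie in L we would need p+1 = (p+k)+1, which forces k = 0. But k ≥ 1, so xy^2z ∉ L.
Contradiction. Therefore L is not regular.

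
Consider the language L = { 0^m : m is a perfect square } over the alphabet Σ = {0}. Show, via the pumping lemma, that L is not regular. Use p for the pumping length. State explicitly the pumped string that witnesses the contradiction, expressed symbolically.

Assume L is regular. Let p be the pumping length given by the pumping lemma.
Take w = 0^{p²} ∈ L with |w| = p² ≥ p.
By the pumping lemma, w = xyz with |xy| ≤ p and y is nonempty.
Then y = 0^k for some k with 1 ≤ k ≤ p.
Pump with i = 2: xy^2z = 0^{p²+k}. Since 1 ≤ k ≤ p, p² < p²+k ≤ p²+p < (p+1)², so p²+k lies strictly between consecutive squares and is not a perfect square. So xy^2z ∉ L.
This contradicts the pumping lemma, so L is not regular.

0^{p²+k}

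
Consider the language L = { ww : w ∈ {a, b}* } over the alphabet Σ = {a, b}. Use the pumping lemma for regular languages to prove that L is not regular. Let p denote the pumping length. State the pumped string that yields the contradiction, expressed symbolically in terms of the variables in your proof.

a^{p+k} b^p a^p b^p

Assume L is regular. Let p be the pumping length given by the pumping lemma.
Take w = a^p b^p a^p b^p = uu where u = a^pb^p; then w ∈ L and |w| = 4p ≥ p.
By the pumping lemma, w = xyz with |xy| ≤ p and y is nonempty.
Because |xy| ≤ p and w begins with p copies of a, we have y = a^k with 1 ≤ k ≤ p.
Pump with i = 2: xy^2z = a^{p+k} b^p a^p b^p, of length 4p+k. Suppose this equals vv. The string starts with a and ends with b, so v does too; thus the boundary between the two copies of v is a b→a transition. There is exactly one such transition, at position 2p+k, so |v| = 2p+k and |vv| = 4p+2k ≠ 4p+k since k ≥ 1. So xy^2z ∉ L.
This is a contradiction; hence L is not regular.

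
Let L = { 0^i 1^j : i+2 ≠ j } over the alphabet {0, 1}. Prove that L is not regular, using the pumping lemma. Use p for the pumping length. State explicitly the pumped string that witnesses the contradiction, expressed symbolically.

Assume L is regular. Let p be the pumping length given by the pumping lemma.
Choose w = 0^p 1^{p+p!+2}. Since p ≠ (p+p!+2)-2 = p+p!, w ∈ L; and |w| ≥ p.
By the pumping lemma, w = xyz with |xy| ≤ p and |y| ≥ 1.
Since the first p symbols of w are all 0's and |xy| ≤ p, y lies entirely in the leading 0-block: y = 0^k for some k with 1 ≤ k ≤ p.
Since 1 ≤ k ≤ p, k divides p!; set t = 1 + p!/k. Then xy^t z has p + (p!/k)·k = p + p! copies of 0. Now the 0-count is p+p! and (1-count)-2 = (p+p!+2)-2 = p+p!, so i+2 ≠ j fails. So xy^t z = 0^{p+p!} 1^{p+p!+2} ∉ L.
This contradicts the pumping lemma, so L is not regular.

0^{p+p!} 1^{p+p!+2}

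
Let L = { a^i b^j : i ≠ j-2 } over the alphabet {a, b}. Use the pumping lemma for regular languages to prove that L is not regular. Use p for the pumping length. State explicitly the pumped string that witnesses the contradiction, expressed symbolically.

Toward a contradiction, assume L is regular with pumping length p.
Choose w = a^p b^{p+p!+2}. Since p ≠ (p+p!+2)-2 = p+p!, w ∈ L; and |w| ≥ p.
Write w = xyz as guaranteed by the lemma, with |xy| ≤ p and |y| > 0.
The first p characters of w are a's, so xy (and hence y) consists only of a's. Write y = a^k, 1 ≤ k ≤ p.
Since 1 ≤ k ≤ p, k divides p!; set t = 1 + p!/k. Then xy^t z has p + (p!/k)·k = p + p! copies of a. Now the a-count is p+p! and (b-count)-2 = (p+p!+2)-2 = p+p!, so i ≠ j-2 fails. So xy^t z = a^{p+p!} b^{p+p!+2} ∉ L.
This is a contradiction; hence L is not regular.

a^{p+p!} b^{p+p!+2}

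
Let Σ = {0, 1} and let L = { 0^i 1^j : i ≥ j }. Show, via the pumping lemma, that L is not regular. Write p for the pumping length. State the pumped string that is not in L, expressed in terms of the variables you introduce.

0^{p-k} 1^p

Assume L is regular; let p be its pumping constant.
Choose w = 0^p 1^p ∈ L, with |w| = 2p ≥ p.
By the pumping lemma, w = xyz with |xy| ≤ p and |y| > 0.
The first p characters of w are 0's, so xy (and hence y) consists only of 0's. Write y = 0^k, 1 ≤ k ≤ p.
Consider xy^0z = xz = 0^{p-k} 1^p. Since k ≥ 1, the 0-count p-k is less than p, so i ≥ j fails; thus xz ∉ L.
This contradicts the pumping lemma, so L is not regular.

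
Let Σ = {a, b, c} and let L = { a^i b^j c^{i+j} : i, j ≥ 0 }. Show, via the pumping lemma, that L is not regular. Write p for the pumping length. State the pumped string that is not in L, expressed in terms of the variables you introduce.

a^{p+k} b^p c^{2p}

Assume L is regular; let p be its pumping constant.
Take w = a^p b^p c^{2p} ∈ L (with i=j=p, i+j=2p), |w| = 4p ≥ p.
Write w = xyz as guaranteed by the lemma, with |xy| ≤ p and |y| ≥ 1.
Because |xy| ≤ p and w begins with p copies of a, we have y = a^k with 1 ≤ k ≤ p.
Consider xy^2z = a^{p+k} b^p c^{2p}. Now the a- and b-counts sum to 2p+k, but the c-count is 2p ≠ 2p+k. So xy^2z ∉ L.
Contradiction. Therefore L is not regular.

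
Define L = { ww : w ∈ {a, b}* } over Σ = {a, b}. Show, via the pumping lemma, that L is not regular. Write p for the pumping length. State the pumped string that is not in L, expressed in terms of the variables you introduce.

a^{p+k} b^p a^p b^p

Toward a contradiction, assume L is regular with pumping length p.
Take w = a^p b^p a^p b^p = uu where u = a^pb^p; then w ∈ L and |w| = 4p ≥ p.
Write w = xyz as guaranteed by the lemma, with |xy| ≤ p and y is nonempty.
Because |xy| ≤ p and w begins with p copies of a, we have y = a^k with 1 ≤ k ≤ p.
Pump with i = 2: xy^2z = a^{p+k} b^p a^p b^p, of length 4p+k. Suppose this equals vv. The string starts with a and ends with b, so v does too; thus the boundary between the two copies of v is a b→a transition. There is exactly one such transition, at position 2p+k, so |v| = 2p+k and |vv| = 4p+2k ≠ 4p+k since k ≥ 1. So xy^2z ∉ L.
This contradicts the pumping lemma, so L is not regular.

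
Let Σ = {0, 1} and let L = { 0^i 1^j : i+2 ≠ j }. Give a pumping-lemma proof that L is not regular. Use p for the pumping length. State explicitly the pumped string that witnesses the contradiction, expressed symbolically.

Toward a contradiction, assume L is regular with pumping length p.
Choose w = 0^p 1^{p+p!+2}. Since p ≠ (p+p!+2)-2 = p+p!, w ∈ L; and |w| ≥ p.
The pumping lemma gives a decomposition w = xyz where |xy| ≤ p and y is nonempty.
Since the first p symbols of w are all 0's and |xy| ≤ p, y lies entirely in the leading 0-block: y = 0^k for some k with 1 ≤ k ≤ p.
Since 1 ≤ k ≤ p, k divides p!; set t = 1 + p!/k. Then xy^t z has p + (p!/k)·k = p + p! copies of 0. Now the 0-count is p+p! and (1-count)-2 = (p+p!+2)-2 = p+p!, so i+2 ≠ j fails. So xy^t z = 0^{p+p!} 1^{p+p!+2} ∉ L.
Contradiction. Therefore L is not regular.

0^{p+p!} 1^{p+p!+2}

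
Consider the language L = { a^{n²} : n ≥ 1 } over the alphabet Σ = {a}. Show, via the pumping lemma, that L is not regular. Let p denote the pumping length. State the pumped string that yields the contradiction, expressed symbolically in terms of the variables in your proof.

Toward a contradiction, assume L is regular with pumping length p.
Take w = a^{p²} ∈ L with |w| = p² ≥ p.
The pumping lemma gives a decomposition w = xyz where |xy| ≤ p and |y| ≥ 1.
Then y = a^k for some k with 1 ≤ k ≤ p.
Pump with i = 2: xy^2z = a^{p²+k}. Since 1 ≤ k ≤ p, p² < p²+k ≤ p²+p < (p+1)², so p²+k lies strictly between consecutive squares and is not a perfect square. So xy^2z ∉ L.
This contradicts the pumping lemma, so L is not regular.

a^{p²+k}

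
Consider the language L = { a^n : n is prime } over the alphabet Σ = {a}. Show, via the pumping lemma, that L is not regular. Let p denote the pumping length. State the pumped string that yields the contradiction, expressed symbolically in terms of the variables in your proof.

a^{q(1+k)}

Toward a contradiction, assume L is regular with pumping length p.
Let q be a prime with q ≥ p+2 (infinitely many primes exist), and take w = a^q ∈ L with |w| = q ≥ p.
Write w = xyz as guaranteed by the lemma, with |xy| ≤ p and y is nonempty.
Then y = a^k for some k with 1 ≤ k ≤ p.
Since 1 ≤ k ≤ p, |xz| = q-k. Pump with i = q+1: |xy^{q+1}z| = (q-k)+(q+1)k = q+qk = q(1+k), which is composite (both factors ≥ 2). So xy^{q+1}z = a^{q(1+k)} ∉ L.
Contradiction. Therefore L is not regular.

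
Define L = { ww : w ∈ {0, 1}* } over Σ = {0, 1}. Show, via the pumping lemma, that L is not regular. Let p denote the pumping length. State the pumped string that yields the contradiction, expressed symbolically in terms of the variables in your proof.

0^{p+k} 1^p 0^p 1^p

Toward a contradiction, assume L is regular with pumping length p.
Take w = 0^p 1^p 0^p 1^p = uu where u = 0^p1^p; then w ∈ L and |w| = 4p ≥ p.
Write w = xyz as guaranteed by the lemma, with |xy| ≤ p and |y| > 0.
The first p characters of w are 0's, so xy (and hence y) consists only of 0's. Write y = 0^k, 1 ≤ k ≤ p.
Pump with i = 2: xy^2z = 0^{p+k} 1^p 0^p 1^p, of length 4p+k. Suppose this equals vv. The string starts with 0 and ends with 1, so v does too; thus the boundary between the two copies of v is a 1→0 transition. There is exactly one such transition, at position 2p+k, so |v| = 2p+k and |vv| = 4p+2k ≠ 4p+k since k ≥ 1. So xy^2z ∉ L.
This is a contradiction; hence L is not regular.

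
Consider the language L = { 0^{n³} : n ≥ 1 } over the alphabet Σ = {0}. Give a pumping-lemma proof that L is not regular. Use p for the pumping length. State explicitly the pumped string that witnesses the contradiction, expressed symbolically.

0^{p³+k}

Suppose for contradiction that L is regular, and let p be the pumping length.
Take w = 0^{p³} ∈ L with |w| = p³ ≥ p.
The pumping lemma gives a decomposition w = xyz where |xy| ≤ p and |y| > 0.
Then y = 0^k for some k with 1 ≤ k ≤ p.
Pump with i = 2: xy^2z = 0^{p³+k}. Since 1 ≤ k ≤ p, p³ < p³+k ≤ p³+p < p³+3p²+3p+1 = (p+1)³, so p³+k is not a perfect cube. So xy^2z ∉ L.
This contradicts the pumping lemma, so L is not regular.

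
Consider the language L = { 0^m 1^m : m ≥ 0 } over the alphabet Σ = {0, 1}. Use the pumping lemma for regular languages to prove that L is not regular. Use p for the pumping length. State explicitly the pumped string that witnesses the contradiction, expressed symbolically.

0^{p+k} 1^p

Assume L is regular. Let p be the pumping length given by the pumping lemma.
Take w = 0^p 1^p. Then w ∈ L and |w| = 2p ≥ p.
Write w = xyz as guaranteed by the lemma, with |xy| ≤ p and |y| > 0.
Because |xy| ≤ p and w begins with p copies of 0, we have y = 0^k with 1 ≤ k ≤ p.
Pump with i = 2: xy^2z = 0^{p+k} 1^p. For this to lie in L we would need p = p+k, which forces k = 0. But k ≥ 1, so xy^2z ∉ L.
This is a contradiction; hence L is not regular.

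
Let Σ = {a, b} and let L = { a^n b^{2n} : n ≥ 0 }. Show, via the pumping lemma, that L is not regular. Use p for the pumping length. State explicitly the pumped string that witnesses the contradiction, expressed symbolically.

a^{p+k} b^{2p}

Toward a contradiction, assume L is regular with pumping length p.
Take w = a^p b^{2p}. Then w ∈ L and |w| = 3p ≥ p.
By the pumping lemma, w = xyz with |xy| ≤ p and y is nonempty.
Because |xy| ≤ p and w begins with p copies of a, we have y = a^k with 1 ≤ k ≤ p.
Pump with i = 2: xy^2z = a^{p+k} b^{2p}. For this to lie in L we would need 2p = 2(p+k), which forces k = 0. But k ≥ 1, so xy^2z ∉ L.
This is a contradiction; hence L is not regular.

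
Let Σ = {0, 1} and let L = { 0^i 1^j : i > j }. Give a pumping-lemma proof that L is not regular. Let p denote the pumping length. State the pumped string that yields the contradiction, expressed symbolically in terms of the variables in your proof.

Toward a contradiction, assume L is regular with pumping length p.
Choose w = 0^{p+1} 1^p ∈ L, with |w| = 2p+1 ≥ p.
By the pumping lemma, w = xyz with |xy| ≤ p and |y| > 0.
Because |xy| ≤ p and w begins with p copies of 0, we have y = 0^k with 1 ≤ k ≤ p.
Consider xy^0z = xz = 0^{p+1-k} 1^p. Since k ≥ 1, the 0-count p+1-k is at most p, so i > j fails; thus xz ∉ L.
Contradiction. Therefore L is not regular.

0^{p+1-k} 1^p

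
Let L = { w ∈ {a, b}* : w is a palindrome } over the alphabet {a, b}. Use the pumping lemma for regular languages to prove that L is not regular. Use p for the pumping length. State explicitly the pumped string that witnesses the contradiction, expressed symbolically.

Toward a contradiction, assume L is regular with pumping length p.
Take w = a^p b a^p, a palindrome of length 2p+1 ≥ p.
Write w = xyz as guaranteed by the lemma, with |xy| ≤ p and |y| ≥ 1.
The first p characters of w are a's, so xy (and hence y) consists only of a's. Write y = a^k, 1 ≤ k ≤ p.
Pump with i = 2: xy^2z = a^{p+k} b a^p. Its reverse is a^p b a^{p+k}, which differs from xy^2z since k ≥ 1. So xy^2z is not a palindrome and xy^2z ∉ L.
This contradicts the pumping lemma, so L is not regular.

a^{p+k} b a^p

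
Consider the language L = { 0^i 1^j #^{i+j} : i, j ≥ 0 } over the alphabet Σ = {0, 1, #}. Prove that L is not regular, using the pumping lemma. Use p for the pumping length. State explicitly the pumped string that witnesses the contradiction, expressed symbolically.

Assume L is regular. Let p be the pumping length given by the pumping lemma.
Take w = 0^p 1^p #^{2p} ∈ L (with i=j=p, i+j=2p), |w| = 4p ≥ p.
Write w = xyz as guaranteed by the lemma, with |xy| ≤ p and y is nonempty.
Since the first p symbols of w are all 0's and |xy| ≤ p, y lies entirely in the leading 0-block: y = 0^k for some k with 1 ≤ k ≤ p.
Consider xy^2z = 0^{p+k} 1^p #^{2p}. Now the 0- and 1-counts sum to 2p+k, but the #-count is 2p ≠ 2p+k. So xy^2z ∉ L.
This is a contradiction; hence L is not regular.

0^{p+k} 1^p #^{2p}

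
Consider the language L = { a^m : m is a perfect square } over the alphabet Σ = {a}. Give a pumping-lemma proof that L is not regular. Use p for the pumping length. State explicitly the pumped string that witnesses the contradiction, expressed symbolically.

Assume L is regular; let p be its pumping constant.
Take w = a^{p²} ∈ L with |w| = p² ≥ p.
Write w = xyz as guaranteed by the lemma, with |xy| ≤ p and y is nonempty.
Then y = a^k for some k with 1 ≤ k ≤ p.
Pump with i = 2: xy^2z = a^{p²+k}. Since 1 ≤ k ≤ p, p² < p²+k ≤ p²+p < (p+1)², so p²+k lies strictly between consecutive squares and is not a perfect square. So xy^2z ∉ L.
This is a contradiction; hence L is not regular.

a^{p²+k}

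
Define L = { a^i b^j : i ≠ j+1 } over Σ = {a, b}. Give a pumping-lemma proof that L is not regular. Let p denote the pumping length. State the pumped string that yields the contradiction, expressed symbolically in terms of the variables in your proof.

Toward a contradiction, assume L is regular with pumping length p.
Choose w = a^p b^{p+p!-1}. Since p ≠ (p+p!-1)+1 = p+p!, w ∈ L; and |w| ≥ p.
By the pumping lemma, w = xyz with |xy| ≤ p and y is nonempty.
The first p characters of w are a's, so xy (and hence y) consists only of a's. Write y = a^k, 1 ≤ k ≤ p.
Since 1 ≤ k ≤ p, k divides p!; set t = 1 + p!/k. Then xy^t z has p + (p!/k)·k = p + p! copies of a. Now the a-count is p+p! and (b-count)+1 = (p+p!-1)+1 = p+p!, so i ≠ j+1 fails. So xy^t z = a^{p+p!} b^{p+p!-1} ∉ L.
This contradicts the pumping lemma, so L is not regular.

a^{p+p!} b^{p+p!-1}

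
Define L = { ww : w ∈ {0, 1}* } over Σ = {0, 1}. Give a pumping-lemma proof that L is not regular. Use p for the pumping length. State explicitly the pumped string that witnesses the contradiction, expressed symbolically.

Toward a contradiction, assume L is regular with pumping length p.
Take w = 0^p 1^p 0^p 1^p = uu where u = 0^p1^p; then w ∈ L and |w| = 4p ≥ p.
The pumping lemma gives a decomposition w = xyz where |xy| ≤ p and |y| > 0.
Since the first p symbols of w are all 0's and |xy| ≤ p, y lies entirely in the leading 0-block: y = 0^k for some k with 1 ≤ k ≤ p.
Pump with i = 2: xy^2z = 0^{p+k} 1^p 0^p 1^p, of length 4p+k. Suppose this equals vv. The string starts with 0 and ends with 1, so v does too; thus the boundary between the two copies of v is a 1→0 transition. There is exactly one such transition, at position 2p+k, so |v| = 2p+k and |vv| = 4p+2k ≠ 4p+k since k ≥ 1. So xy^2z ∉ L.
This contradicts the pumping lemma, so L is not regular.

0^{p+k} 1^p 0^p 1^p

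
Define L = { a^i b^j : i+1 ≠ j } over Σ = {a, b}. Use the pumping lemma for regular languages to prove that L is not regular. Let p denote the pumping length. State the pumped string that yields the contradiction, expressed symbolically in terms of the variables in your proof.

Suppose for contradiction that L is regular, and let p be the pumping length.
Choose w = a^p b^{p+p!+1}. Since p ≠ (p+p!+1)-1 = p+p!, w ∈ L; and |w| ≥ p.
The pumping lemma gives a decomposition w = xyz where |xy| ≤ p and |y| ≥ 1.
Because |xy| ≤ p and w begins with p copies of a, we have y = a^k with 1 ≤ k ≤ p.
Since 1 ≤ k ≤ p, k divides p!; set t = 1 + p!/k. Then xy^t z has p + (p!/k)·k = p + p! copies of a. Now the a-count is p+p! and (b-count)-1 = (p+p!+1)-1 = p+p!, so i+1 ≠ j fails. So xy^t z = a^{p+p!} b^{p+p!+1} ∉ L.
This contradicts the pumping lemma, so L is not regular.

a^{p+p!} b^{p+p!+1}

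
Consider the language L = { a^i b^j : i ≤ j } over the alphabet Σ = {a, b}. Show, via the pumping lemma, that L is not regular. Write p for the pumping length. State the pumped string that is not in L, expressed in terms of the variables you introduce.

a^{p+k} b^p

Suppose for contradiction that L is regular, and let p be the pumping length.
Choose w = a^p b^p ∈ L, with |w| = 2p ≥ p.
The pumping lemma gives a decomposition w = xyz where |xy| ≤ p and |y| ≥ 1.
The first p characters of w are a's, so xy (and hence y) consists only of a's. Write y = a^k, 1 ≤ k ≤ p.
Consider xy^2z = a^{p+k} b^p. Since k ≥ 1, the a-count p+k exceeds the b-count p, so i ≤ j fails; thus xy^2z ∉ L.
This is a contradiction; hence L is not regular.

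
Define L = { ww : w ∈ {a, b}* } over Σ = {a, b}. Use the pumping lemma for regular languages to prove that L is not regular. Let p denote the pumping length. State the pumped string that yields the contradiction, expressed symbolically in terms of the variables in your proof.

Suppose for contradiction that L is regular, and let p be the pumping length.
Take w = a^p b^p a^p b^p = uu where u = a^pb^p; then w ∈ L and |w| = 4p ≥ p.
Write w = xyz as guaranteed by the lemma, with |xy| ≤ p and |y| > 0.
Because |xy| ≤ p and w begins with p copies of a, we have y = a^k with 1 ≤ k ≤ p.
Pump with i = 2: xy^2z = a^{p+k} b^p a^p b^p, of length 4p+k. Suppose this equals vv. The string starts with a and ends with b, so v does too; thus the boundary between the two copies of v is a b→a transition. There is exactly one such transition, at position 2p+k, so |v| = 2p+k and |vv| = 4p+2k ≠ 4p+k since k ≥ 1. So xy^2z ∉ L.
Contradiction. Therefore L is not regular.

a^{p+k} b^p a^p b^p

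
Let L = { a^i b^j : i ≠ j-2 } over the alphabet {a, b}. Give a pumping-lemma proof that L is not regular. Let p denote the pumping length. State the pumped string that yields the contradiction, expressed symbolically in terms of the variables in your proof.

Assume L is regular. Let p be the pumping length given by the pumping lemma.
Choose w = a^p b^{p+p!+2}. Since p ≠ (p+p!+2)-2 = p+p!, w ∈ L; and |w| ≥ p.
By the pumping lemma, w = xyz with |xy| ≤ p and |y| > 0.
The first p characters of w are a's, so xy (and hence y) consists only of a's. Write y = a^k, 1 ≤ k ≤ p.
Since 1 ≤ k ≤ p, k divides p!; set t = 1 + p!/k. Then xy^t z has p + (p!/k)·k = p + p! copies of a. Now the a-count is p+p! and (b-count)-2 = (p+p!+2)-2 = p+p!, so i ≠ j-2 fails. So xy^t z = a^{p+p!} b^{p+p!+2} ∉ L.
This contradicts the pumping lemma, so L is not regular.

a^{p+p!} b^{p+p!+2}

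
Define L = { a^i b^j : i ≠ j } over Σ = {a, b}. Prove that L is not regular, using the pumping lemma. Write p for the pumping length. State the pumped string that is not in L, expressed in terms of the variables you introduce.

a^{p+p!} b^{p+p!}

Assume L is regular; let p be its pumping constant.
Choose w = a^p b^{p+p!}. Since p ≠ p+p!, w ∈ L; and |w| ≥ p.
Write w = xyz as guaranteed by the lemma, with |xy| ≤ p and y is nonempty.
Because |xy| ≤ p and w begins with p copies of a, we have y = a^k with 1 ≤ k ≤ p.
Since 1 ≤ k ≤ p, k divides p!; set t = 1 + p!/k. Then xy^t z has p + (p!/k)·k = p + p! copies of a. Now the a-count equals the b-count, so i ≠ j fails. So xy^t z = a^{p+p!} b^{p+p!} ∉ L.
This is a contradiction; hence L is not regular.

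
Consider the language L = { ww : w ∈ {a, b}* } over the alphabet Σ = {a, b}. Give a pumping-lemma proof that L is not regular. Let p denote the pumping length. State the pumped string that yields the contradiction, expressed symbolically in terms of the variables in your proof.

Assume L is regular; let p be its pumping constant.
Take w = a^p b^p a^p b^p = uu where u = a^pb^p; then w ∈ L and |w| = 4p ≥ p.
The pumping lemma gives a decomposition w = xyz where |xy| ≤ p and |y| > 0.
Because |xy| ≤ p and w begins with p copies of a, we have y = a^k with 1 ≤ k ≤ p.
Pump with i = 2: xy^2z = a^{p+k} b^p a^p b^p, of length 4p+k. Suppose this equals vv. The string starts with a and ends with b, so v does too; thus the boundary between the two copies of v is a b→a transition. There is exactly one such transition, at position 2p+k, so |v| = 2p+k and |vv| = 4p+2k ≠ 4p+k since k ≥ 1. So xy^2z ∉ L.
This is a contradiction; hence L is not regular.

a^{p+k} b^p a^p b^p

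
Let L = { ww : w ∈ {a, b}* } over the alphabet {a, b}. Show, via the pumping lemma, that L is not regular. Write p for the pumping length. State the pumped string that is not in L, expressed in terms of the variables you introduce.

a^{p+k} b^p a^p b^p

Toward a contradiction, assume L is regular with pumping length p.
Take w = a^p b^p a^p b^p = uu where u = a^pb^p; then w ∈ L and |w| = 4p ≥ p.
Write w = xyz as guaranteed by the lemma, with |xy| ≤ p and |y| ≥ 1.
The first p characters of w are a's, so xy (and hence y) consists only of a's. Write y = a^k, 1 ≤ k ≤ p.
Pump with i = 2: xy^2z = a^{p+k} b^p a^p b^p, of length 4p+k. Suppose this equals vv. The string starts with a and ends with b, so v does too; thus the boundary between the two copies of v is a b→a transition. There is exactly one such transition, at position 2p+k, so |v| = 2p+k and |vv| = 4p+2k ≠ 4p+k since k ≥ 1. So xy^2z ∉ L.
Contradiction. Therefore L is not regular.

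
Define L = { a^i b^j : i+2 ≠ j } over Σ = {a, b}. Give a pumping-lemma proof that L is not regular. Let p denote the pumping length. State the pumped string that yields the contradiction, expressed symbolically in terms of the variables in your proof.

Suppose for contradiction that L is regular, and let p be the pumping length.
Choose w = a^p b^{p+p!+2}. Since p ≠ (p+p!+2)-2 = p+p!, w ∈ L; and |w| ≥ p.
By the pumping lemma, w = xyz with |xy| ≤ p and y is nonempty.
Because |xy| ≤ p and w begins with p copies of a, we have y = a^k with 1 ≤ k ≤ p.
Since 1 ≤ k ≤ p, k divides p!; set t = 1 + p!/k. Then xy^t z has p + (p!/k)·k = p + p! copies of a. Now the a-count is p+p! and (b-count)-2 = (p+p!+2)-2 = p+p!, so i+2 ≠ j fails. So xy^t z = a^{p+p!} b^{p+p!+2} ∉ L.
This contradicts the pumping lemma, so L is not regular.

a^{p+p!} b^{p+p!+2}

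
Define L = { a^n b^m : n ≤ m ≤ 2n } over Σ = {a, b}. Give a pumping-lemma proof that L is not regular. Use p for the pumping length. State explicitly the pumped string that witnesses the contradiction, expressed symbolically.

Assume L is regular; let p be its pumping constant.
Take w = a^p b^p ∈ L (since p ≤ p ≤ 2p), with |w| = 2p ≥ p.
Write w = xyz as guaranteed by the lemma, with |xy| ≤ p and y is nonempty.
Because |xy| ≤ p and w begins with p copies of a, we have y = a^k with 1 ≤ k ≤ p.
Pump with i = 2: xy^2z = a^{p+k} b^p. Now n = p+k > p = m, so the condition n ≤ m fails. Thus xy^2z ∉ L.
This contradicts the pumping lemma, so L is not regular.

a^{p+k} b^p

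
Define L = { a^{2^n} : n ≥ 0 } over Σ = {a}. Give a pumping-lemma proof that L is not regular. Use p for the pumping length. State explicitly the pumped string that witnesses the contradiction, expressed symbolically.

a^{2^p+k}

Suppose for contradiction that L is regular, and let p be the pumping length.
Take w = a^{2^p} ∈ L with |w| = 2^p ≥ p.
The pumping lemma gives a decomposition w = xyz where |xy| ≤ p and y is nonempty.
Then y = a^k for some k with 1 ≤ k ≤ p.
Pump with i = 2: xy^2z = a^{2^p+k}. Since 1 ≤ k ≤ p < 2^p, we have 2^p < 2^p+k < 2^{p+1}, so 2^p+k is not a power of 2. So xy^2z ∉ L.
Contradiction. Therefore L is not regular.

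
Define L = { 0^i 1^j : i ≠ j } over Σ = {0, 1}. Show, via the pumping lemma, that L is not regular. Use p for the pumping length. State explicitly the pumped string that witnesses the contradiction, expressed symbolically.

0^{p+p!} 1^{p+p!}

Assume L is regular. Let p be the pumping length given by the pumping lemma.
Choose w = 0^p 1^{p+p!}. Since p ≠ p+p!, w ∈ L; and |w| ≥ p.
Write w = xyz as guaranteed by the lemma, with |xy| ≤ p and |y| ≥ 1.
Because |xy| ≤ p and w begins with p copies of 0, we have y = 0^k with 1 ≤ k ≤ p.
Since 1 ≤ k ≤ p, k divides p!; set t = 1 + p!/k. Then xy^t z has p + (p!/k)·k = p + p! copies of 0. Now the 0-count equals the 1-count, so i ≠ j fails. So xy^t z = 0^{p+p!} 1^{p+p!} ∉ L.
This contradicts the pumping lemma, so L is not regular.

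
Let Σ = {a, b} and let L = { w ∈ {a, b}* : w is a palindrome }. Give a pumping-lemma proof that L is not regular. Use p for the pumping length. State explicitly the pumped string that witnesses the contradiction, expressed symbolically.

a^{p+k} b a^p

Assume L is regular. Let p be the pumping length given by the pumping lemma.
Take w = a^p b a^p, a palindrome of length 2p+1 ≥ p.
The pumping lemma gives a decomposition w = xyz where |xy| ≤ p and y is nonempty.
Because |xy| ≤ p and w begins with p copies of a, we have y = a^k with 1 ≤ k ≤ p.
Pump with i = 2: xy^2z = a^{p+k} b a^p. Its reverse is a^p b a^{p+k}, which differs from xy^2z since k ≥ 1. So xy^2z is not a palindrome and xy^2z ∉ L.
Contradiction. Therefore L is not regular.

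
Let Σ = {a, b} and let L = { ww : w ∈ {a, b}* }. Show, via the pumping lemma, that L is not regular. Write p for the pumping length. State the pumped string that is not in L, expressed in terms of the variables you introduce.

Suppose for contradiction that L is regular, and let p be the pumping length.
Take w = a^p b^p a^p b^p = uu where u = a^pb^p; then w ∈ L and |w| = 4p ≥ p.
By the pumping lemma, w = xyz with |xy| ≤ p and y is nonempty.
Since the first p symbols of w are all a's and |xy| ≤ p, y lies entirely in the leading a-block: y = a^k for some k with 1 ≤ k ≤ p.
Pump with i = 2: xy^2z = a^{p+k} b^p a^p b^p, of length 4p+k. Suppose this equals vv. The string starts with a and ends with b, so v does too; thus the boundary between the two copies of v is a b→a transition. There is exactly one such transition, at position 2p+k, so |v| = 2p+k and |vv| = 4p+2k ≠ 4p+k since k ≥ 1. So xy^2z ∉ L.
This is a contradiction; hence L is not regular.

a^{p+k} b^p a^p b^p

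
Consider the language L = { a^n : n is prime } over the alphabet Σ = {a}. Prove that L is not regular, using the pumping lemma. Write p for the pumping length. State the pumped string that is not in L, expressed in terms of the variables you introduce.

a^{q(1+k)}

Assume L is regular. Let p be the pumping length given by the pumping lemma.
Let q be a prime with q ≥ p+2 (infinitely many primes exist), and take w = a^q ∈ L with |w| = q ≥ p.
The pumping lemma gives a decomposition w = xyz where |xy| ≤ p and y is nonempty.
Then y = a^k for some k with 1 ≤ k ≤ p.
Since 1 ≤ k ≤ p, |xz| = q-k. Pump with i = q+1: |xy^{q+1}z| = (q-k)+(q+1)k = q+qk = q(1+k), which is composite (both factors ≥ 2). So xy^{q+1}z = a^{q(1+k)} ∉ L.
This contradicts the pumping lemma, so L is not regular.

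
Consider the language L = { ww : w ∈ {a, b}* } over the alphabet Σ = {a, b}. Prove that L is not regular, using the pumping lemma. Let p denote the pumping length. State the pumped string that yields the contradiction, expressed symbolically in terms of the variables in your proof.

a^{p+k} b^p a^p b^p

Toward a contradiction, assume L is regular with pumping length p.
Take w = a^p b^p a^p b^p = uu where u = a^pb^p; then w ∈ L and |w| = 4p ≥ p.
By the pumping lemma, w = xyz with |xy| ≤ p and |y| > 0.
Since the first p symbols of w are all a's and |xy| ≤ p, y lies entirely in the leading a-block: y = a^k for some k with 1 ≤ k ≤ p.
Pump with i = 2: xy^2z = a^{p+k} b^p a^p b^p, of length 4p+k. Suppose this equals vv. The string starts with a and ends with b, so v does too; thus the boundary between the two copies of v is a b→a transition. There is exactly one such transition, at position 2p+k, so |v| = 2p+k and |vv| = 4p+2k ≠ 4p+k since k ≥ 1. So xy^2z ∉ L.
This is a contradiction; hence L is not regular.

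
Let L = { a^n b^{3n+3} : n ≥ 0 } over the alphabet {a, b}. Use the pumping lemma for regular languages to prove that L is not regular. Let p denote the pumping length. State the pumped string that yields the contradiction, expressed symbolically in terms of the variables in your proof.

a^{p+k} b^{3p+3}

Assume L is regular. Let p be the pumping length given by the pumping lemma.
Let w = a^p b^{3p+3} ∈ L; note |w| = 4p+3 ≥ p.
Write w = xyz as guaranteed by the lemma, with |xy| ≤ p and y is nonempty.
Because |xy| ≤ p and w begins with p copies of a, we have y = a^k with 1 ≤ k ≤ p.
Pump with i = 2: xy^2z = a^{p+k} b^{3p+3}. For this to lie in L we would need 3p+3 = 3(p+k)+3, which forces k = 0. But k ≥ 1, so xy^2z ∉ L.
This contradicts the pumping lemma, so L is not regular.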